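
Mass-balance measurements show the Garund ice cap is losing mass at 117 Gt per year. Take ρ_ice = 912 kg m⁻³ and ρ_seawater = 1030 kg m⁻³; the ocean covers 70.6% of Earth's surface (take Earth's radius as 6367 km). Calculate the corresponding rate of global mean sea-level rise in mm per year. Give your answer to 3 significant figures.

ρ_w = 1030 kg m⁻³. Annual water volume added = 117 Gt / ρ_w = 1.170×10^14 kg / 1030 kg m⁻³ = 1.136×10^11 m³.
Δh per year = 1.136×10^11 / 3.60×10^14 = 3.16×10^-4 m = 0.316 mm.

≈ 0.316 mm/yr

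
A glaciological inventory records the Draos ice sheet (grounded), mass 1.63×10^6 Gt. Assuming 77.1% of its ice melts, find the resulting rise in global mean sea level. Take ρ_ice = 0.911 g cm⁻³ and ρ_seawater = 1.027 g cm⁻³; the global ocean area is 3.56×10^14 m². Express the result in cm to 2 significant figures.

≈ 340 cm

Draos: 0.771 × 1.63×10^6 Gt = 1.257×10^18 kg; dividing by ρ_w = 1.027 g cm⁻³ = 1027 kg m⁻³ gives 1.224×10^15 m³ of water.
Spread over 3.56×10^14 m² of ocean, Δh = 1.224×10^15 / 3.56×10^14 = 3.44 m = 340 cm.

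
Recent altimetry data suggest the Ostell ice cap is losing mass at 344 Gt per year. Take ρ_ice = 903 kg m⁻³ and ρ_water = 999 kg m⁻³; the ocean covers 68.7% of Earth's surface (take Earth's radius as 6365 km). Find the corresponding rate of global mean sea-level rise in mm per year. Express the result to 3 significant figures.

≈ 0.985 mm/yr

ρ_w = 999 kg m⁻³. Annual water volume added = 344 Gt / ρ_w = 3.440×10^14 kg / 999 kg m⁻³ = 3.443×10^11 m³.
Δh per year = 3.443×10^11 / 3.50×10^14 = 9.85×10^-4 m = 0.985 mm.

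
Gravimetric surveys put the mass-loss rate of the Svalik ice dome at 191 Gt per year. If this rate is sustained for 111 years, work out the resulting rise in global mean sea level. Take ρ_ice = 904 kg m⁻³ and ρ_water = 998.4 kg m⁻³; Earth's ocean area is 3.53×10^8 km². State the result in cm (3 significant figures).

≈ 6.02 cm

Total mass lost = 191 Gt/yr × 111 yr = 2.120×10^4 Gt = 2.120×10^16 kg.
ρ_w = 998.4 kg m⁻³, so water volume = 2.120×10^16 / 998.4 = 2.123×10^13 m³.
Δh = 2.123×10^13 / 3.53×10^14 = 0.0602 m = 6.02 cm.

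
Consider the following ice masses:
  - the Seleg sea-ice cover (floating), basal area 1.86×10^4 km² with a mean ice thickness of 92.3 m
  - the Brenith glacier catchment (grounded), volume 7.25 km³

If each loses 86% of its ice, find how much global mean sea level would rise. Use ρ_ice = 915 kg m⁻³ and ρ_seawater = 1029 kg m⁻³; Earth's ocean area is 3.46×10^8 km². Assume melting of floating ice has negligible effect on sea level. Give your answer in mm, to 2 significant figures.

The Seleg sea-ice cover is floating and already displaces its own weight of water, so its melt adds essentially nothing to sea level.
Brenith: 0.86 × 7.25 km³ × (915/1029) = 5.544 km³ of water.
Total added water ≈ 5.544×10^9 m³ over 3.46×10^14 m² → Δh = 1.60×10^-5 m = 0.016 mm.

≈ 0.016 mm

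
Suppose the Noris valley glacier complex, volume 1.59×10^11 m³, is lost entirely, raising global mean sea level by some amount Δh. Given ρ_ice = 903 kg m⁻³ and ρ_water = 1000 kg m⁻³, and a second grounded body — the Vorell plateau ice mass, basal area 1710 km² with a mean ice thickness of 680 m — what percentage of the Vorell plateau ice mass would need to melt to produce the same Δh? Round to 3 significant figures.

Equal sea-level rise means equal mass of meltwater, i.e. equal mass of ice lost.
Ice mass of Noris: 1.436×10^14 kg; ice mass of Vorell: 1.050×10^15 kg.
Fraction required = 1.436×10^14 / 1.050×10^15 = 0.137 → 13.7 %.

≈ 13.7 %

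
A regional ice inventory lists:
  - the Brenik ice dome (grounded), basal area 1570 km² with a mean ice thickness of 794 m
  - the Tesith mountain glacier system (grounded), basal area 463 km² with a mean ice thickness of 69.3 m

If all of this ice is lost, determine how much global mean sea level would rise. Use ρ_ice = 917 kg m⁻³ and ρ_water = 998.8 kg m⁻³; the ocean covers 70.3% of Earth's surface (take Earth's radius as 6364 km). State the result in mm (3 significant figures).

≈ 3.28 mm

Brenik: ice volume = 1570 km² × 794 m = 1247 km³; 1247 × (917/998.8) = 1144 km³ of water.
Tesith: ice volume = 463 km² × 69.3 m = 32.09 km³; 32.09 × (917/998.8) = 29.46 km³ of water.
Total added water ≈ 1.174×10^12 m³ over 3.58×10^14 m² → Δh = 3.28×10^-3 m = 3.28 mm.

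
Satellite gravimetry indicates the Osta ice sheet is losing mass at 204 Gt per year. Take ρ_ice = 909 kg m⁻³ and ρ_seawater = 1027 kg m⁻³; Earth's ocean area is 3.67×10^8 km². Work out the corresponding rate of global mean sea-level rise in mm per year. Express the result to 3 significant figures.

≈ 0.541 mm/yr

ρ_w = 1027 kg m⁻³. Annual water volume added = 204 Gt / ρ_w = 2.040×10^14 kg / 1027 kg m⁻³ = 1.986×10^11 m³.
Δh per year = 1.986×10^11 / 3.67×10^14 = 5.41×10^-4 m = 0.541 mm.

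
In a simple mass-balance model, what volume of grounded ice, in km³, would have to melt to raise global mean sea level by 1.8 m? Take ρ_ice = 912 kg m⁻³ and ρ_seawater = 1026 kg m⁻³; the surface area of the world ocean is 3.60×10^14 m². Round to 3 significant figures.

Required water volume = Δh × A = 1.8 m × 3.60×10^14 m² = 6.480×10^14 m³ = 6.480×10^5 km³.
Ice volume = water volume × ρ_w/ρ_ice = 6.480×10^5 × 1026/912 = 7.29×10^5 km³.

≈ 7.29×10^5 km³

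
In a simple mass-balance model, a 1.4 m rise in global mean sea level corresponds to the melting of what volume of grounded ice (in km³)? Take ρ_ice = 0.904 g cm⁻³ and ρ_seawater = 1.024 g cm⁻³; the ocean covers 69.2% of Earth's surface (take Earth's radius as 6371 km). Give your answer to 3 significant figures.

≈ 5.60×10^5 km³

Required water volume = Δh × A = 1.4 m × 3.53×10^14 m² = 4.942×10^14 m³ = 4.942×10^5 km³.
Ice volume = water volume × ρ_w/ρ_ice = 4.942×10^5 × 1024/904 = 5.60×10^5 km³.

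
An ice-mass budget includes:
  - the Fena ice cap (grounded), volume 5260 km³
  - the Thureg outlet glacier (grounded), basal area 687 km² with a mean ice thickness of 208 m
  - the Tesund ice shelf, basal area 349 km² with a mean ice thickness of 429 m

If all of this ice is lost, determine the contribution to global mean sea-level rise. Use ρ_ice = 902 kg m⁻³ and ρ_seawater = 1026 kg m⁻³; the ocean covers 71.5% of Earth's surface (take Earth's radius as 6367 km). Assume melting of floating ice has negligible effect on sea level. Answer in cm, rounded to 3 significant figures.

Fena: 5260 km³ × (902/1026) = 4624 km³ of water.
Thureg: ice volume = 687 km² × 208 m = 142.9 km³; 142.9 × (902/1026) = 125.6 km³ of water.
The Tesund ice shelf is floating and already displaces its own weight of water, so its melt adds essentially nothing to sea level.
Total added water ≈ 4.750×10^12 m³ over 3.64×10^14 m² → Δh = 0.0130 m = 1.30 cm.

≈ 1.30 cm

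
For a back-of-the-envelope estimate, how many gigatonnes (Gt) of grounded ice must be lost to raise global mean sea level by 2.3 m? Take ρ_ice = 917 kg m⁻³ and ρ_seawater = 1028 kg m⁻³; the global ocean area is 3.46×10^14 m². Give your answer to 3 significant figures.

≈ 8.18×10^5 Gt

Required water volume = Δh × A = 2.3 m × 3.46×10^14 m² = 7.958×10^14 m³.
ρ_w = 1028 kg m⁻³, so the mass of water = 7.958×10^14 m³ × 1028 kg m⁻³ = 8.181×10^17 kg = 8.18×10^5 Gt (and the same mass of ice, by conservation).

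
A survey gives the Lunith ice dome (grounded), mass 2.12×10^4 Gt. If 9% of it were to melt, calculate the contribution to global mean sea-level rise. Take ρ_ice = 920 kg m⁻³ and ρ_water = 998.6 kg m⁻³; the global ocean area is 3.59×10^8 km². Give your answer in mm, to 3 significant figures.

Lunith: 0.09 × 2.12×10^4 Gt = 1.908×10^15 kg; dividing by ρ_w = 998.6 kg m⁻³ gives 1.911×10^12 m³ of water.
Spread over 3.59×10^14 m² of ocean, Δh = 1.911×10^12 / 3.59×10^14 = 5.32×10^-3 m = 5.32 mm.

≈ 5.32 mm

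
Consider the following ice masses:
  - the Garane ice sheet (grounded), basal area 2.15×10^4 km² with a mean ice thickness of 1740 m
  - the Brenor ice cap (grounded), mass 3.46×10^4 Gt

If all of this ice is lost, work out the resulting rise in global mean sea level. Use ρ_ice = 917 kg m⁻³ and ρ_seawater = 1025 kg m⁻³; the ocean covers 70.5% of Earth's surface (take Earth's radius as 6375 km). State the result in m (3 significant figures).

Garane: ice volume = 2.15×10^4 km² × 1740 m = 3.741×10^4 km³; 3.741×10^4 × (917/1025) = 3.347×10^4 km³ of water.
Brenor: 3.46×10^4 Gt = 3.460×10^16 kg; dividing by ρ_w = 1025 kg m⁻³ gives 3.376×10^13 m³ of water.
Total added water ≈ 6.722×10^13 m³ over 3.60×10^14 m² → Δh = 0.187 m.

≈ 0.187 m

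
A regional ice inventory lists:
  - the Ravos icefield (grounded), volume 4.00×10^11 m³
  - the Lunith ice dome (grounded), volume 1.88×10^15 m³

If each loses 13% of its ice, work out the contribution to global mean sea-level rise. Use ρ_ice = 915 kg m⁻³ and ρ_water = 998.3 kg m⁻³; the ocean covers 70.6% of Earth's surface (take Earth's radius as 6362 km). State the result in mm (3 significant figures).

Ravos: 0.13 × 4.00×10^11 m³ × (915/998.3) = 4.766×10^10 m³ of water.
Lunith: 0.13 × 1.88×10^15 m³ × (915/998.3) = 2.240×10^14 m³ of water.
Total added water ≈ 2.241×10^14 m³ over 3.59×10^14 m² → Δh = 0.624 m = 624 mm.

≈ 624 mm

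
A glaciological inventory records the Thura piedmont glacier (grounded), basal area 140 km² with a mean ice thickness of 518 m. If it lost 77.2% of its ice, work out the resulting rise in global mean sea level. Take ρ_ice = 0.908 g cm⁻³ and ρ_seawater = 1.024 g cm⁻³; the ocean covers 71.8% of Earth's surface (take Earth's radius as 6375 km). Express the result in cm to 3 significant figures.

≈ 0.0135 cm

Thura: ice volume = 140 km² × 518 m = 72.52 km³; 0.772 × 72.52 × (908/1024) = 49.64 km³ of water.
Spread over 3.67×10^14 m² of ocean, Δh = 4.964×10^10 / 3.67×10^14 = 1.35×10^-4 m = 0.0135 cm.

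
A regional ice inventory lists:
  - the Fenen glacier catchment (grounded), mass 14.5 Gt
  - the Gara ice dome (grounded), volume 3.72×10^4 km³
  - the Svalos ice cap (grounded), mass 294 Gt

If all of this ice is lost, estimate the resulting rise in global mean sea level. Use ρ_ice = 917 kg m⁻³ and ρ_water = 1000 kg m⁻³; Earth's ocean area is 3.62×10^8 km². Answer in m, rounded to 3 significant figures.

Fenen: 14.5 Gt = 1.450×10^13 kg; dividing by ρ_w = 1000 kg m⁻³ gives 1.450×10^10 m³ of water.
Gara: 3.72×10^4 km³ × (917/1000) = 3.411×10^4 km³ of water.
Svalos: 294 Gt = 2.940×10^14 kg; dividing by ρ_w = 1000 kg m⁻³ gives 2.940×10^11 m³ of water.
Total added water ≈ 3.442×10^13 m³ over 3.62×10^14 m² → Δh = 0.0951 m.

≈ 0.0951 m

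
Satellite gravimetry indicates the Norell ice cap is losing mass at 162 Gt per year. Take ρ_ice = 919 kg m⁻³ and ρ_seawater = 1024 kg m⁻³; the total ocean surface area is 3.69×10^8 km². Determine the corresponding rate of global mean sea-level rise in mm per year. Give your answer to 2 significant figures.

≈ 0.43 mm/yr

ρ_w = 1024 kg m⁻³. Annual water volume added = 162 Gt / ρ_w = 1.620×10^14 kg / 1024 kg m⁻³ = 1.582×10^11 m³.
Δh per year = 1.582×10^11 / 3.69×10^14 = 4.29×10^-4 m = 0.43 mm.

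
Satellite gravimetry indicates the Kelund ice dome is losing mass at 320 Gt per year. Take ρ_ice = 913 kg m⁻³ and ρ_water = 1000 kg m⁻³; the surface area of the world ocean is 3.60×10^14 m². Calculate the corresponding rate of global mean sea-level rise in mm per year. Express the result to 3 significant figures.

ρ_w = 1000 kg m⁻³. Annual water volume added = 320 Gt / ρ_w = 3.200×10^14 kg / 1000 kg m⁻³ = 3.200×10^11 m³.
Δh per year = 3.200×10^11 / 3.60×10^14 = 8.89×10^-4 m = 0.889 mm.

≈ 0.889 mm/yr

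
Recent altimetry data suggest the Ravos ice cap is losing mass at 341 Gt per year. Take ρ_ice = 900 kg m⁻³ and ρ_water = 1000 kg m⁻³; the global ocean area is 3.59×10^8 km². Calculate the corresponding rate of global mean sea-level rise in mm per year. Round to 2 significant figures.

ρ_w = 1000 kg m⁻³. Annual water volume added = 341 Gt / ρ_w = 3.410×10^14 kg / 1000 kg m⁻³ = 3.410×10^11 m³.
Δh per year = 3.410×10^11 / 3.59×10^14 = 9.50×10^-4 m = 0.95 mm.

≈ 0.95 mm/yr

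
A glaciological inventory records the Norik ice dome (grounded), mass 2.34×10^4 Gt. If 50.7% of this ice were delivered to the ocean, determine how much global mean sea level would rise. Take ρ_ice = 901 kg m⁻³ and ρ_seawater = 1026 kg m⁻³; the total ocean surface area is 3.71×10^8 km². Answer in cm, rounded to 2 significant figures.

Norik: 0.507 × 2.34×10^4 Gt = 1.186×10^16 kg; dividing by ρ_w = 1026 kg m⁻³ gives 1.156×10^13 m³ of water.
Spread over 3.71×10^14 m² of ocean, Δh = 1.156×10^13 / 3.71×10^14 = 0.0312 m = 3.1 cm.

≈ 3.1 cm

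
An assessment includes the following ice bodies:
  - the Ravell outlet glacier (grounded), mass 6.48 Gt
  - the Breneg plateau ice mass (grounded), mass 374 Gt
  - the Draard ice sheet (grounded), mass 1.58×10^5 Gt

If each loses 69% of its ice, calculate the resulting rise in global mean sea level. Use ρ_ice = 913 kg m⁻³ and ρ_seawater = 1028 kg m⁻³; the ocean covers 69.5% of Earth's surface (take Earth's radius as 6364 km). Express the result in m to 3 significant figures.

≈ 0.301 m

Ravell: 0.69 × 6.48 Gt = 4.471×10^12 kg; dividing by ρ_w = 1028 kg m⁻³ gives 4.349×10^9 m³ of water.
Breneg: 0.69 × 374 Gt = 2.581×10^14 kg; dividing by ρ_w = 1028 kg m⁻³ gives 2.510×10^11 m³ of water.
Draard: 0.69 × 1.58×10^5 Gt = 1.090×10^17 kg; dividing by ρ_w = 1028 kg m⁻³ gives 1.061×10^14 m³ of water.
Total added water ≈ 1.063×10^14 m³ over 3.54×10^14 m² → Δh = 0.301 m.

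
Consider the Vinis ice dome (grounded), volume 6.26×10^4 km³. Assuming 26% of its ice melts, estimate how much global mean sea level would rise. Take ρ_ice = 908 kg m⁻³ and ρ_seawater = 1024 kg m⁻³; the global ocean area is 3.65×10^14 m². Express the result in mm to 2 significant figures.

≈ 40 mm

Vinis: 0.26 × 6.26×10^4 km³ × (908/1024) = 1.443×10^4 km³ of water.
Spread over 3.65×10^14 m² of ocean, Δh = 1.443×10^13 / 3.65×10^14 = 0.0395 m = 40 mm.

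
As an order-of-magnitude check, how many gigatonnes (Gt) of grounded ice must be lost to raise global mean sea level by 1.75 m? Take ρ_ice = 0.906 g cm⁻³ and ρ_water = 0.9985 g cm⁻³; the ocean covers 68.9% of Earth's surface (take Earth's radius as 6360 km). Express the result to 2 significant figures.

≈ 6.1×10^5 Gt

Required water volume = Δh × A = 1.75 m × 3.50×10^14 m² = 6.129×10^14 m³.
ρ_w = 0.9985 g cm⁻³ = 998.5 kg m⁻³, so the mass of water = 6.129×10^14 m³ × 998.5 kg m⁻³ = 6.120×10^17 kg = 6.1×10^5 Gt (and the same mass of ice, by conservation).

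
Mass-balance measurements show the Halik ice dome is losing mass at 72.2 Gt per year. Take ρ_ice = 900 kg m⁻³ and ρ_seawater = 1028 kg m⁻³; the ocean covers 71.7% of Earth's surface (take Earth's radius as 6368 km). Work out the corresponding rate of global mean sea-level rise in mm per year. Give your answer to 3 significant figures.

≈ 0.192 mm/yr

ρ_w = 1028 kg m⁻³. Annual water volume added = 72.2 Gt / ρ_w = 7.220×10^13 kg / 1028 kg m⁻³ = 7.023×10^10 m³.
Δh per year = 7.023×10^10 / 3.65×10^14 = 1.92×10^-4 m = 0.192 mm.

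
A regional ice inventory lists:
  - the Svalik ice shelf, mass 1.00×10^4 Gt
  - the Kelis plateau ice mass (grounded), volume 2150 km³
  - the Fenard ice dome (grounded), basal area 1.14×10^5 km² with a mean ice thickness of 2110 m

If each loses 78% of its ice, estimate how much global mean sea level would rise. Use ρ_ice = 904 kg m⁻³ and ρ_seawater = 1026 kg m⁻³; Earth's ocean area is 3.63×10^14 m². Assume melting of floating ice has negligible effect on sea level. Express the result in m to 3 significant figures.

≈ 0.459 m

The Svalik ice shelf is floating and already displaces its own weight of water, so its melt adds essentially nothing to sea level.
Kelis: 0.78 × 2150 km³ × (904/1026) = 1478 km³ of water.
Fenard: ice volume = 1.14×10^5 km² × 2110 m = 2.405×10^5 km³; 0.78 × 2.405×10^5 × (904/1026) = 1.653×10^5 km³ of water.
Total added water ≈ 1.668×10^14 m³ over 3.63×10^14 m² → Δh = 0.459 m.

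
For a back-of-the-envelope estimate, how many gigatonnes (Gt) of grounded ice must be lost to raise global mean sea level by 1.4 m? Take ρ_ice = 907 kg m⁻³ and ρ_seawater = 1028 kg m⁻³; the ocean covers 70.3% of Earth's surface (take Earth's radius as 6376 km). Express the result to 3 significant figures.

Required water volume = Δh × A = 1.4 m × 3.59×10^14 m² = 5.028×10^14 m³.
ρ_w = 1028 kg m⁻³, so the mass of water = 5.028×10^14 m³ × 1028 kg m⁻³ = 5.169×10^17 kg = 5.17×10^5 Gt (and the same mass of ice, by conservation).

≈ 5.17×10^5 Gt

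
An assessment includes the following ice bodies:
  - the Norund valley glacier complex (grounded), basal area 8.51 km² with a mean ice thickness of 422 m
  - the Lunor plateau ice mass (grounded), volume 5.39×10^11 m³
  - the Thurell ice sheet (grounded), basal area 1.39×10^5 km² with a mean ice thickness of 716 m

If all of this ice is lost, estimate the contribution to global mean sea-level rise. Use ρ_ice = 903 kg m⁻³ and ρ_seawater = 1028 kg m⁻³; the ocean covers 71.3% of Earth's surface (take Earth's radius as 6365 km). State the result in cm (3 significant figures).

≈ 24.2 cm

Norund: ice volume = 8.51 km² × 422 m = 3.591 km³; 3.591 × (903/1028) = 3.155 km³ of water.
Lunor: 5.39×10^11 m³ × (903/1028) = 4.735×10^11 m³ of water.
Thurell: ice volume = 1.39×10^5 km² × 716 m = 9.952×10^4 km³; 9.952×10^4 × (903/1028) = 8.742×10^4 km³ of water.
Total added water ≈ 8.790×10^13 m³ over 3.63×10^14 m² → Δh = 0.242 m = 24.2 cm.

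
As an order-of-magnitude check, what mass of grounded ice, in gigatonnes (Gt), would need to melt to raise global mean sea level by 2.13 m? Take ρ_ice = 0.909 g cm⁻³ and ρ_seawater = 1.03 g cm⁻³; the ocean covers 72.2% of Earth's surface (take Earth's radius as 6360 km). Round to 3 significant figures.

Required water volume = Δh × A = 2.13 m × 3.67×10^14 m² = 7.817×10^14 m³.
ρ_w = 1.03 g cm⁻³ = 1030 kg m⁻³, so the mass of water = 7.817×10^14 m³ × 1030 kg m⁻³ = 8.052×10^17 kg = 8.05×10^5 Gt (and the same mass of ice, by conservation).

≈ 8.05×10^5 Gt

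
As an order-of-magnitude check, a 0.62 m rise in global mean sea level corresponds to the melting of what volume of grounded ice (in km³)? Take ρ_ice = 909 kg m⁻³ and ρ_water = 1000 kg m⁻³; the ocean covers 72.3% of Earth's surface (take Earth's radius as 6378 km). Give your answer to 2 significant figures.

Required water volume = Δh × A = 0.62 m × 3.70×10^14 m² = 2.291×10^14 m³ = 2.291×10^5 km³.
Ice volume = water volume × ρ_w/ρ_ice = 2.291×10^5 × 1000/909 = 2.5×10^5 km³.

≈ 2.5×10^5 km³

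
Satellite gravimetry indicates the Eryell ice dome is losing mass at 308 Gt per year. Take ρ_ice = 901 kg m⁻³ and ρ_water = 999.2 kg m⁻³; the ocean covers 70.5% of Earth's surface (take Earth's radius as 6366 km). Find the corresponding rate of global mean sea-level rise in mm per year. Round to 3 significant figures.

ρ_w = 999.2 kg m⁻³. Annual water volume added = 308 Gt / ρ_w = 3.080×10^14 kg / 999.2 kg m⁻³ = 3.082×10^11 m³.
Δh per year = 3.082×10^11 / 3.59×10^14 = 8.59×10^-4 m = 0.859 mm.

≈ 0.859 mm/yr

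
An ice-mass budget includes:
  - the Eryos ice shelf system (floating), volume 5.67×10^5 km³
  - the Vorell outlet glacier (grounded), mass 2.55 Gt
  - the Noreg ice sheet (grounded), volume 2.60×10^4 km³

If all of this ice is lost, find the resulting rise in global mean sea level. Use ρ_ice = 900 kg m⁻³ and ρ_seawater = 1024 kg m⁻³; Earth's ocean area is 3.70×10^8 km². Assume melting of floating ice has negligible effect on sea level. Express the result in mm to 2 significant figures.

≈ 62 mm

The Eryos ice shelf system is floating and already displaces its own weight of water, so its melt adds essentially nothing to sea level.
Vorell: 2.55 Gt = 2.550×10^12 kg; dividing by ρ_w = 1024 kg m⁻³ gives 2.490×10^9 m³ of water.
Noreg: 2.60×10^4 km³ × (900/1024) = 2.285×10^4 km³ of water.
Total added water ≈ 2.285×10^13 m³ over 3.70×10^14 m² → Δh = 0.0618 m = 62 mm.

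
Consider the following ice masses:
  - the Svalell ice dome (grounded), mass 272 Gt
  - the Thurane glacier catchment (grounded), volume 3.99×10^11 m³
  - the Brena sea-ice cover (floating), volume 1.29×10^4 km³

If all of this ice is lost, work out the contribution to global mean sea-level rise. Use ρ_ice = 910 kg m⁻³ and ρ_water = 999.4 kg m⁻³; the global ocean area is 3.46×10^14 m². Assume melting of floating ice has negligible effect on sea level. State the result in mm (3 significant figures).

≈ 1.84 mm

Svalell: 272 Gt = 2.720×10^14 kg; dividing by ρ_w = 999.4 kg m⁻³ gives 2.722×10^11 m³ of water.
Thurane: 3.99×10^11 m³ × (910/999.4) = 3.633×10^11 m³ of water.
The Brena sea-ice cover is floating and already displaces its own weight of water, so its melt adds essentially nothing to sea level.
Total added water ≈ 6.355×10^11 m³ over 3.46×10^14 m² → Δh = 1.84×10^-3 m = 1.84 mm.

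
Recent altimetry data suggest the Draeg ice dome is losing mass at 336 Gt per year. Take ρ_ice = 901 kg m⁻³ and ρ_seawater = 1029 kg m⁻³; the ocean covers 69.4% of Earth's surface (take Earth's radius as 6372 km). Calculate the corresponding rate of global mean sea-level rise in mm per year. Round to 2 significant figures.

≈ 0.92 mm/yr

ρ_w = 1029 kg m⁻³. Annual water volume added = 336 Gt / ρ_w = 3.360×10^14 kg / 1029 kg m⁻³ = 3.265×10^11 m³.
Δh per year = 3.265×10^11 / 3.54×10^14 = 9.22×10^-4 m = 0.92 mm.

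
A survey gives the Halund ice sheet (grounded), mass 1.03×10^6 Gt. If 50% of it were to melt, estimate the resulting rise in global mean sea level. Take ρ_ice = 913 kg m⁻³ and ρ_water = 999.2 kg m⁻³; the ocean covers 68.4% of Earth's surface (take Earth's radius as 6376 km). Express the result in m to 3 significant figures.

Halund: 0.5 × 1.03×10^6 Gt = 5.150×10^17 kg; dividing by ρ_w = 999.2 kg m⁻³ gives 5.154×10^14 m³ of water.
Spread over 3.49×10^14 m² of ocean, Δh = 5.154×10^14 / 3.49×10^14 = 1.48 m.

≈ 1.48 m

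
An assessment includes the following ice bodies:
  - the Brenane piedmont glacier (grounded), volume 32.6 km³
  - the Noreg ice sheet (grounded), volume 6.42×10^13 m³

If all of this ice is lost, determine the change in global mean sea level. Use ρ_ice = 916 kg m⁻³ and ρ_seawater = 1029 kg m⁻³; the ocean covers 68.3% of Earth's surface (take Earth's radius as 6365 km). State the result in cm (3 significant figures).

Brenane: 32.6 km³ × (916/1029) = 29.02 km³ of water.
Noreg: 6.42×10^13 m³ × (916/1029) = 5.715×10^13 m³ of water.
Total added water ≈ 5.718×10^13 m³ over 3.48×10^14 m² → Δh = 0.164 m = 16.4 cm.

≈ 16.4 cm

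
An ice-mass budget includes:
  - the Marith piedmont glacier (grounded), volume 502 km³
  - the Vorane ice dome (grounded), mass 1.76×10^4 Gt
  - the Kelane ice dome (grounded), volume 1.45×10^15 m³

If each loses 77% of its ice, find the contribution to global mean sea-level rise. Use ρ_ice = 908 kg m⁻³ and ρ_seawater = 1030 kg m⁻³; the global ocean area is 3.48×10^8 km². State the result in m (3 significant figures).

≈ 2.87 m

Marith: 0.77 × 502 km³ × (908/1030) = 340.8 km³ of water.
Vorane: 0.77 × 1.76×10^4 Gt = 1.355×10^16 kg; dividing by ρ_w = 1030 kg m⁻³ gives 1.316×10^13 m³ of water.
Kelane: 0.77 × 1.45×10^15 m³ × (908/1030) = 9.843×10^14 m³ of water.
Total added water ≈ 9.978×10^14 m³ over 3.48×10^14 m² → Δh = 2.87 m.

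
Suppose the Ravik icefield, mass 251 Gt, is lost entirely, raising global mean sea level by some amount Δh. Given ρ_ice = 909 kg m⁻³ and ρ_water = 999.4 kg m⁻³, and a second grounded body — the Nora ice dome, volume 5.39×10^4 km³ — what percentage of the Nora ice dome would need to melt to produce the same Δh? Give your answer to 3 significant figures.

Equal sea-level rise means equal mass of meltwater, i.e. equal mass of ice lost.
Ice mass of Ravik: 2.510×10^14 kg; ice mass of Nora: 4.900×10^16 kg.
Fraction required = 2.510×10^14 / 4.900×10^16 = 5.12×10^-3 → 0.512 %.

≈ 0.512 %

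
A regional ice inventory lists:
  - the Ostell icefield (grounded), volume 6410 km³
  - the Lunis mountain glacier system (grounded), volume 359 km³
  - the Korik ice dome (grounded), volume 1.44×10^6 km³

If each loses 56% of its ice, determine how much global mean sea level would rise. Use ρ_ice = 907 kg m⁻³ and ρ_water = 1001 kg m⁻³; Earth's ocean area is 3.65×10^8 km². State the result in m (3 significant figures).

≈ 2.01 m

Ostell: 0.56 × 6410 km³ × (907/1001) = 3253 km³ of water.
Lunis: 0.56 × 359 km³ × (907/1001) = 182.2 km³ of water.
Korik: 0.56 × 1.44×10^6 km³ × (907/1001) = 7.307×10^5 km³ of water.
Total added water ≈ 7.341×10^14 m³ over 3.65×10^14 m² → Δh = 2.01 m.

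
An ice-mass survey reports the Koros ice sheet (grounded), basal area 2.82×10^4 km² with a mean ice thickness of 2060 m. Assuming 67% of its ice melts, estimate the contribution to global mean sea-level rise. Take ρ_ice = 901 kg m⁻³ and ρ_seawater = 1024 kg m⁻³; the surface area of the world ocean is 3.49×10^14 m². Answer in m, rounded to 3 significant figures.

Koros: ice volume = 2.82×10^4 km² × 2060 m = 5.809×10^4 km³; 0.67 × 5.809×10^4 × (901/1024) = 3.425×10^4 km³ of water.
Spread over 3.49×10^14 m² of ocean, Δh = 3.425×10^13 / 3.49×10^14 = 0.0981 m.

≈ 0.0981 m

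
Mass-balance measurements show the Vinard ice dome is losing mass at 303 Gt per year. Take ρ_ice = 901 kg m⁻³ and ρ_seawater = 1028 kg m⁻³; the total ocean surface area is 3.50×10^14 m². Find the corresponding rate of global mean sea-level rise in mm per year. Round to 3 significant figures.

≈ 0.842 mm/yr

ρ_w = 1028 kg m⁻³. Annual water volume added = 303 Gt / ρ_w = 3.030×10^14 kg / 1028 kg m⁻³ = 2.947×10^11 m³.
Δh per year = 2.947×10^11 / 3.50×10^14 = 8.42×10^-4 m = 0.842 mm.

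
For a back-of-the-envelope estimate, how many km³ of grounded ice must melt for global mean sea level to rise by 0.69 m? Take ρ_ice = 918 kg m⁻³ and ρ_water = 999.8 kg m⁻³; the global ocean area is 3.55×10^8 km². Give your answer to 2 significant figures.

Required water volume = Δh × A = 0.69 m × 3.55×10^14 m² = 2.449×10^14 m³ = 2.449×10^5 km³.
Ice volume = water volume × ρ_w/ρ_ice = 2.449×10^5 × 999.8/918 = 2.7×10^5 km³.

≈ 2.7×10^5 km³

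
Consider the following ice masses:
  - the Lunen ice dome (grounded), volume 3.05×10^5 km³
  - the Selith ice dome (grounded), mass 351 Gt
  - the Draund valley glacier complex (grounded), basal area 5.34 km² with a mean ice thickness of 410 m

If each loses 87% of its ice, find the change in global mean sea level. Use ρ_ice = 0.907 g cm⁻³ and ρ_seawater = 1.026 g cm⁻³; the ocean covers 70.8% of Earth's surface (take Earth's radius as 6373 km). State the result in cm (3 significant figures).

≈ 65.0 cm

Lunen: 0.87 × 3.05×10^5 km³ × (907/1026) = 2.346×10^5 km³ of water.
Selith: 0.87 × 351 Gt = 3.054×10^14 kg; dividing by ρ_w = 1.026 g cm⁻³ = 1026 kg m⁻³ gives 2.976×10^11 m³ of water.
Draund: ice volume = 5.34 km² × 410 m = 2.189 km³; 0.87 × 2.189 × (907/1026) = 1.684 km³ of water.
Total added water ≈ 2.349×10^14 m³ over 3.61×10^14 m² → Δh = 0.650 m = 65.0 cm.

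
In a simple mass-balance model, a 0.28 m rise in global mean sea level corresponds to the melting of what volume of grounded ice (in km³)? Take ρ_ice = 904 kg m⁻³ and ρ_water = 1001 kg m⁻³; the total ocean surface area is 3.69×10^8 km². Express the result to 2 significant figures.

≈ 1.1×10^5 km³

Required water volume = Δh × A = 0.28 m × 3.69×10^14 m² = 1.033×10^14 m³ = 1.033×10^5 km³.
Ice volume = water volume × ρ_w/ρ_ice = 1.033×10^5 × 1001/904 = 1.1×10^5 km³.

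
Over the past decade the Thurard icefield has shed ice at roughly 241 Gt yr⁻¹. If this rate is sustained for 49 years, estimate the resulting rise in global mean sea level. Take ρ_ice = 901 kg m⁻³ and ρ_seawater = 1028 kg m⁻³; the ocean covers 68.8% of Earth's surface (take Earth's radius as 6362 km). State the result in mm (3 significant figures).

≈ 32.8 mm

Total mass lost = 241 Gt/yr × 49 yr = 1.181×10^4 Gt = 1.181×10^16 kg.
ρ_w = 1028 kg m⁻³, so water volume = 1.181×10^16 / 1028 = 1.149×10^13 m³.
Δh = 1.149×10^13 / 3.50×10^14 = 0.0328 m = 32.8 mm.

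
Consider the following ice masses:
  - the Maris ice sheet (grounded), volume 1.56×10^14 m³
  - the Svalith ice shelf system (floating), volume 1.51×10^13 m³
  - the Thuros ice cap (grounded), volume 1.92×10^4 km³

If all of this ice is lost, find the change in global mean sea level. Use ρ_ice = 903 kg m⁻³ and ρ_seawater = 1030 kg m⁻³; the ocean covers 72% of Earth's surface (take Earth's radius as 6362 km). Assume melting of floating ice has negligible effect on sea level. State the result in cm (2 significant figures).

≈ 42 cm

Maris: 1.56×10^14 m³ × (903/1030) = 1.368×10^14 m³ of water.
The Svalith ice shelf system is floating and already displaces its own weight of water, so its melt adds essentially nothing to sea level.
Thuros: 1.92×10^4 km³ × (903/1030) = 1.683×10^4 km³ of water.
Total added water ≈ 1.536×10^14 m³ over 3.66×10^14 m² → Δh = 0.419 m = 42 cm.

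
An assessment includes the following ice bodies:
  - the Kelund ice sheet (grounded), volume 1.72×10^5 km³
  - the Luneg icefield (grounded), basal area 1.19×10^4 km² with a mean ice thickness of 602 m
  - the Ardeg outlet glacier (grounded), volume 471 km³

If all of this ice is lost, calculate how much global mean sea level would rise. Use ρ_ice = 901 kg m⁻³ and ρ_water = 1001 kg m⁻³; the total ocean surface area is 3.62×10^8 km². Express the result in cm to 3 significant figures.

Kelund: 1.72×10^5 km³ × (901/1001) = 1.548×10^5 km³ of water.
Luneg: ice volume = 1.19×10^4 km² × 602 m = 7164 km³; 7164 × (901/1001) = 6448 km³ of water.
Ardeg: 471 km³ × (901/1001) = 423.9 km³ of water.
Total added water ≈ 1.617×10^14 m³ over 3.62×10^14 m² → Δh = 0.447 m = 44.7 cm.

≈ 44.7 cm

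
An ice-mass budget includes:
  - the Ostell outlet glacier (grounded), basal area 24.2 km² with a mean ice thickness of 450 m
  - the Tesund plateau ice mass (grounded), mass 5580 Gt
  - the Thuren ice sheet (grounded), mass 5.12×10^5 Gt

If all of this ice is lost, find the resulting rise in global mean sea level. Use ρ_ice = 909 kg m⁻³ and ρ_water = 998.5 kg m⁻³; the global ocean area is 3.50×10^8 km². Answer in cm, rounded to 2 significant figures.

≈ 150 cm

Ostell: ice volume = 24.2 km² × 450 m = 10.89 km³; 10.89 × (909/998.5) = 9.914 km³ of water.
Tesund: 5580 Gt = 5.580×10^15 kg; dividing by ρ_w = 998.5 kg m⁻³ gives 5.588×10^12 m³ of water.
Thuren: 5.12×10^5 Gt = 5.120×10^17 kg; dividing by ρ_w = 998.5 kg m⁻³ gives 5.128×10^14 m³ of water.
Total added water ≈ 5.184×10^14 m³ over 3.50×10^14 m² → Δh = 1.48 m = 150 cm.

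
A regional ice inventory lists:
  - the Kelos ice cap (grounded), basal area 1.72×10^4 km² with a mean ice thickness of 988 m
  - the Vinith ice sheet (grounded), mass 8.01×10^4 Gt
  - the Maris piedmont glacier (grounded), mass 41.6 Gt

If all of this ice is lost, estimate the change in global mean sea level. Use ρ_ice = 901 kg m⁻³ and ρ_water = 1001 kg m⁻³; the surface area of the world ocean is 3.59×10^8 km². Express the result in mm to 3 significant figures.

Kelos: ice volume = 1.72×10^4 km² × 988 m = 1.699×10^4 km³; 1.699×10^4 × (901/1001) = 1.530×10^4 km³ of water.
Vinith: 8.01×10^4 Gt = 8.010×10^16 kg; dividing by ρ_w = 1001 kg m⁻³ gives 8.002×10^13 m³ of water.
Maris: 41.6 Gt = 4.160×10^13 kg; dividing by ρ_w = 1001 kg m⁻³ gives 4.156×10^10 m³ of water.
Total added water ≈ 9.536×10^13 m³ over 3.59×10^14 m² → Δh = 0.266 m = 266 mm.

≈ 266 mm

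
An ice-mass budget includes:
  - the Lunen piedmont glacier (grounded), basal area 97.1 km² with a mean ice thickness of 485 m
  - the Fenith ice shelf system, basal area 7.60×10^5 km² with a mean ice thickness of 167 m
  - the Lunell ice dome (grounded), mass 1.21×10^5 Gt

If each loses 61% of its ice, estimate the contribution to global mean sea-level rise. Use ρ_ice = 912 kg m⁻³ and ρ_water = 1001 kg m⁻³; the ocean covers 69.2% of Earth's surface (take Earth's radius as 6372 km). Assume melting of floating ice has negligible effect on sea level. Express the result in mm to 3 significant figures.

≈ 209 mm

Lunen: ice volume = 97.1 km² × 485 m = 47.09 km³; 0.61 × 47.09 × (912/1001) = 26.17 km³ of water.
The Fenith ice shelf system is floating and already displaces its own weight of water, so its melt adds essentially nothing to sea level.
Lunell: 0.61 × 1.21×10^5 Gt = 7.381×10^16 kg; dividing by ρ_w = 1001 kg m⁻³ gives 7.374×10^13 m³ of water.
Total added water ≈ 7.376×10^13 m³ over 3.53×10^14 m² → Δh = 0.209 m = 209 mm.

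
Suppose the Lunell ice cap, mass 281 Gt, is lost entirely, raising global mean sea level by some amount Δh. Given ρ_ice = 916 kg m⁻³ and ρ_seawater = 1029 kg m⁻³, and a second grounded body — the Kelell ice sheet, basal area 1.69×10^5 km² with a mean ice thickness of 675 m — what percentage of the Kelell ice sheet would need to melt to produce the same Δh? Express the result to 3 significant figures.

Equal sea-level rise means equal mass of meltwater, i.e. equal mass of ice lost.
Ice mass of Lunell: 2.810×10^14 kg; ice mass of Kelell: 1.045×10^17 kg.
Fraction required = 2.810×10^14 / 1.045×10^17 = 2.69×10^-3 → 0.269 %.

≈ 0.269 %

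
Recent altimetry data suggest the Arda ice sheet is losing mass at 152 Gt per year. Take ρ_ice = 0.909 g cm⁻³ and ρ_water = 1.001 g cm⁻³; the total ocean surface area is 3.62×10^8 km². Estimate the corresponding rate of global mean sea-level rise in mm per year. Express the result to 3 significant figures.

≈ 0.419 mm/yr

ρ_w = 1.001 g cm⁻³ = 1001 kg m⁻³. Annual water volume added = 152 Gt / ρ_w = 1.520×10^14 kg / 1001 kg m⁻³ = 1.518×10^11 m³.
Δh per year = 1.518×10^11 / 3.62×10^14 = 4.19×10^-4 m = 0.419 mm.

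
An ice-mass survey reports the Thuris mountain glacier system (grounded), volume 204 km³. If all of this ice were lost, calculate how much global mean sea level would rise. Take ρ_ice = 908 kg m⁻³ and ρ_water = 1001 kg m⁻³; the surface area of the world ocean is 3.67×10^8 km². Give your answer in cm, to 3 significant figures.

Thuris: 204 km³ × (908/1001) = 185.0 km³ of water.
Spread over 3.67×10^14 m² of ocean, Δh = 1.850×10^11 / 3.67×10^14 = 5.04×10^-4 m = 0.0504 cm.

≈ 0.0504 cm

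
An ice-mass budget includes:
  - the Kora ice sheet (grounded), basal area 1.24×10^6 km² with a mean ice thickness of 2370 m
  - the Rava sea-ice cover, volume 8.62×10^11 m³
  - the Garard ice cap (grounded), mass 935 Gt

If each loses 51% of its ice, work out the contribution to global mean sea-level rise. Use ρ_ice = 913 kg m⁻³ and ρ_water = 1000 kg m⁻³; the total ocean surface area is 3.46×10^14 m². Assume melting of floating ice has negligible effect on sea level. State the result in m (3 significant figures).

≈ 3.96 m

Kora: ice volume = 1.24×10^6 km² × 2370 m = 2.939×10^6 km³; 0.51 × 2.939×10^6 × (913/1000) = 1.368×10^6 km³ of water.
The Rava sea-ice cover is floating and already displaces its own weight of water, so its melt adds essentially nothing to sea level.
Garard: 0.51 × 935 Gt = 4.768×10^14 kg; dividing by ρ_w = 1000 kg m⁻³ gives 4.768×10^11 m³ of water.
Total added water ≈ 1.369×10^15 m³ over 3.46×10^14 m² → Δh = 3.96 m.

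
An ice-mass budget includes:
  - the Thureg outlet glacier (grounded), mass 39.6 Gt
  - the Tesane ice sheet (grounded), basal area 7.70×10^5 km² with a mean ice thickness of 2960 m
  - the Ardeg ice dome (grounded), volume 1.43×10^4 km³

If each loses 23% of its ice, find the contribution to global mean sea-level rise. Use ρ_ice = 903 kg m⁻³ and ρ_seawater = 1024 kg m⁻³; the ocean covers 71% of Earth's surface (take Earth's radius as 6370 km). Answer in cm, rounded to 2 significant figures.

≈ 130 cm

Thureg: 0.23 × 39.6 Gt = 9.108×10^12 kg; dividing by ρ_w = 1024 kg m⁻³ gives 8.895×10^9 m³ of water.
Tesane: ice volume = 7.70×10^5 km² × 2960 m = 2.279×10^6 km³; 0.23 × 2.279×10^6 × (903/1024) = 4.623×10^5 km³ of water.
Ardeg: 0.23 × 1.43×10^4 km³ × (903/1024) = 2900 km³ of water.
Total added water ≈ 4.652×10^14 m³ over 3.62×10^14 m² → Δh = 1.28 m = 130 cm.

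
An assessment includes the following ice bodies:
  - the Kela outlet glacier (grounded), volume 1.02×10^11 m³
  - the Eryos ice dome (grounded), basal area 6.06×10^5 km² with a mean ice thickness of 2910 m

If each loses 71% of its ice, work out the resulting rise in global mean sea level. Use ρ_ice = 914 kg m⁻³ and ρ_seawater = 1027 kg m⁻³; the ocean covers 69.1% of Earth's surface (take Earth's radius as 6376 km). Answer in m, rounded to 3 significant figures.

Kela: 0.71 × 1.02×10^11 m³ × (914/1027) = 6.445×10^10 m³ of water.
Eryos: ice volume = 6.06×10^5 km² × 2910 m = 1.763×10^6 km³; 0.71 × 1.763×10^6 × (914/1027) = 1.114×10^6 km³ of water.
Total added water ≈ 1.114×10^15 m³ over 3.53×10^14 m² → Δh = 3.16 m.

≈ 3.16 m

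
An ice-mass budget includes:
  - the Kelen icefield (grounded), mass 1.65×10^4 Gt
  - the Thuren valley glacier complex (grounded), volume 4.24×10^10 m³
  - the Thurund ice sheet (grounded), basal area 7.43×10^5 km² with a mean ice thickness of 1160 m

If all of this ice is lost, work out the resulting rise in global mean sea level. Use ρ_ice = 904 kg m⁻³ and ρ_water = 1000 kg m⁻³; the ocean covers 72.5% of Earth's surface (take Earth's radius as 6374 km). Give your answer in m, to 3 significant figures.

≈ 2.15 m

Kelen: 1.65×10^4 Gt = 1.650×10^16 kg; dividing by ρ_w = 1000 kg m⁻³ gives 1.650×10^13 m³ of water.
Thuren: 4.24×10^10 m³ × (904/1000) = 3.833×10^10 m³ of water.
Thurund: ice volume = 7.43×10^5 km² × 1160 m = 8.619×10^5 km³; 8.619×10^5 × (904/1000) = 7.791×10^5 km³ of water.
Total added water ≈ 7.957×10^14 m³ over 3.70×10^14 m² → Δh = 2.15 m.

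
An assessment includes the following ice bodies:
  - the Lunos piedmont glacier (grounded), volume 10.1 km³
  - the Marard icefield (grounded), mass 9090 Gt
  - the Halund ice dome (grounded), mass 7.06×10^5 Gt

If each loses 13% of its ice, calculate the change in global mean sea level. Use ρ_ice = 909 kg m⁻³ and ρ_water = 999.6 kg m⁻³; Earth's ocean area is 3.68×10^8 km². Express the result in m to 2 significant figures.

≈ 0.25 m

Lunos: 0.13 × 10.1 km³ × (909/999.6) = 1.194 km³ of water.
Marard: 0.13 × 9090 Gt = 1.182×10^15 kg; dividing by ρ_w = 999.6 kg m⁻³ gives 1.182×10^12 m³ of water.
Halund: 0.13 × 7.06×10^5 Gt = 9.178×10^16 kg; dividing by ρ_w = 999.6 kg m⁻³ gives 9.182×10^13 m³ of water.
Total added water ≈ 9.300×10^13 m³ over 3.68×10^14 m² → Δh = 0.253 m.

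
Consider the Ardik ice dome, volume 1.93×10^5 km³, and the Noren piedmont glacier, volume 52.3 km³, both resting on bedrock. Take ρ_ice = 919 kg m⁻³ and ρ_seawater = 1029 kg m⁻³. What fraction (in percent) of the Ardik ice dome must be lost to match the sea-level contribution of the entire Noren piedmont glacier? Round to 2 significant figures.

≈ 0.027 %

Equal sea-level rise means equal mass of meltwater, i.e. equal mass of ice lost.
Ice mass of Noren: 4.806×10^13 kg; ice mass of Ardik: 1.774×10^17 kg.
Fraction required = 4.806×10^13 / 1.774×10^17 = 2.71×10^-4 → 0.027 %.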